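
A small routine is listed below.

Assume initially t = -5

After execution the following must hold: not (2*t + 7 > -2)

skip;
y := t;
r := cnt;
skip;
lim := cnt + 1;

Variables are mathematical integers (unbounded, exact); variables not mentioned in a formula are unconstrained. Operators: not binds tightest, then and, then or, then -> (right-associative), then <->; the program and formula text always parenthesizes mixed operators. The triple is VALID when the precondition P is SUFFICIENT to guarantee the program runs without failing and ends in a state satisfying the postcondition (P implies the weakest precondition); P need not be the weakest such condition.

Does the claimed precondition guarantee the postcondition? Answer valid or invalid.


Working backward. After the program, the postcondition not (2*t + 7 > -2) must hold; in canonical form it is not (2*t > -9).
Before lim := cnt + 1: not (2*t > -9)
Before skip: not (2*t > -9)
Before r := cnt: not (2*t > -9)
Before y := t: not (2*t > -9)
Before skip: not (2*t > -9)
The weakest precondition is not (2*t > -9).
Check whether t = -5 implies it.
Every state satisfying the precondition satisfies the weakest precondition: the implication holds.
Answer: valid


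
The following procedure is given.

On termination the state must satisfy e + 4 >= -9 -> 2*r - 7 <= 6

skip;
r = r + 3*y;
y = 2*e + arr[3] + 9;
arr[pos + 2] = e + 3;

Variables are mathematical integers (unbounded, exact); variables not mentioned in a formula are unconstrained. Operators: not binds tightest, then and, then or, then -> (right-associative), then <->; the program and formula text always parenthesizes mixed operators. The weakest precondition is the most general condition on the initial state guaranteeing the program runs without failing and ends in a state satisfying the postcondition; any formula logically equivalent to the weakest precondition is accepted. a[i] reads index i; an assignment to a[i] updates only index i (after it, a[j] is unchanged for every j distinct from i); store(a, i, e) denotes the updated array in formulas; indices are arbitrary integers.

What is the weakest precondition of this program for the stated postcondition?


Working backward. After the program, the postcondition e + 4 >= -9 -> 2*r - 7 <= 6 must hold; in canonical form it is e >= -13 -> 2*r <= 13.
Before arr[pos + 2] := e + 3: e >= -13 -> 2*r <= 13
Before y := 2*e + arr[3] + 9: e >= -13 -> 2*r <= 13
Before r := r + 3*y: e >= -13 -> 2*r + 6*y <= 13
Before skip: e >= -13 -> 2*r + 6*y <= 13
Answer: WP = e >= -13 -> 2*r + 6*y <= 13


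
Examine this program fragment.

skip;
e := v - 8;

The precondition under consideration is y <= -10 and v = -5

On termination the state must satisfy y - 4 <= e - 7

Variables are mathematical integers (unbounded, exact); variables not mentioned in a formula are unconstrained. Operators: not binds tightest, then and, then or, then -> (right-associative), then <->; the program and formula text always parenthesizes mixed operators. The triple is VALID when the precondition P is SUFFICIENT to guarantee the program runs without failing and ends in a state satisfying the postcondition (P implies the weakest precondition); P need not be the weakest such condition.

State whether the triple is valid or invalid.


Working backward. After the program, the postcondition y - 4 <= e - 7 must hold; in canonical form it is y <= e - 3.
Before e := v - 8: y <= v - 11
Before skip: y <= v - 11
The weakest precondition is y <= v - 11.
Check whether y <= -10 and v = -5 implies it.
Countermodel: at the initial state v = -5, y = -15, the precondition holds but the weakest precondition fails.
Answer: invalid


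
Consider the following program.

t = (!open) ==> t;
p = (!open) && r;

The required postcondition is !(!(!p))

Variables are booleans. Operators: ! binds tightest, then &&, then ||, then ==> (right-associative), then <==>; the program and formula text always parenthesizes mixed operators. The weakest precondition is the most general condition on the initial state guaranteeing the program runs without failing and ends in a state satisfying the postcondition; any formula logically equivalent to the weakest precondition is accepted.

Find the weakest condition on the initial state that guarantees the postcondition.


Working backward. After the program, the postcondition !(!(!p)) must hold; in canonical form it is !p.
Before p := (!open) && r: !((!open) && r)
Before t := (!open) ==> t: !((!open) && r)
Answer: WP = !((!open) && r)


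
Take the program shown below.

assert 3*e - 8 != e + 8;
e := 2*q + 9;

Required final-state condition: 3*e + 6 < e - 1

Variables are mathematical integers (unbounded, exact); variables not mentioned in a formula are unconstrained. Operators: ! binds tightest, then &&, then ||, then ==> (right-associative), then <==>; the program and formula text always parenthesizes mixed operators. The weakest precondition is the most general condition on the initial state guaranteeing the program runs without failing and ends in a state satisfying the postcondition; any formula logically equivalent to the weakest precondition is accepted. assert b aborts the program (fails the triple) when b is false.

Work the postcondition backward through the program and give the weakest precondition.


Working backward. After the program, the postcondition 3*e + 6 < e - 1 must hold; in canonical form it is 2*e < -7.
Before e := 2*q + 9: 4*q < -25
Before assert 3*e - 8 != e + 8: 2*e != 16 && 4*q < -25
Answer: WP = 2*e != 16 && 4*q < -25


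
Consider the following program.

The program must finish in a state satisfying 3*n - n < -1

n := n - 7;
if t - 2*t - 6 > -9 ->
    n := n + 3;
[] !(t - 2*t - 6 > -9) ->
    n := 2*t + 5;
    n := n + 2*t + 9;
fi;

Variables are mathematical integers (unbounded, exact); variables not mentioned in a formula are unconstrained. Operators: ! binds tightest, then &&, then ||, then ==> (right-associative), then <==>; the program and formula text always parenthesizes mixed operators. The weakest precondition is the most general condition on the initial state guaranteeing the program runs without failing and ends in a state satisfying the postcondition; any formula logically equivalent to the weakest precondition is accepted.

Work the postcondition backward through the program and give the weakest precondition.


Working backward. After the program, the postcondition 3*n - n < -1 must hold; in canonical form it is 2*n < -1.
Then branch requires 2*n < -7; else branch requires 8*t < -29.
Before the if: (t < 3 ==> 2*n < -7) && ((!(t < 3)) ==> 8*t < -29)
Before n := n - 7: (t < 3 ==> 2*n < 7) && ((!(t < 3)) ==> 8*t < -29)
Answer: WP = (t < 3 ==> 2*n < 7) && ((!(t < 3)) ==> 8*t < -29)


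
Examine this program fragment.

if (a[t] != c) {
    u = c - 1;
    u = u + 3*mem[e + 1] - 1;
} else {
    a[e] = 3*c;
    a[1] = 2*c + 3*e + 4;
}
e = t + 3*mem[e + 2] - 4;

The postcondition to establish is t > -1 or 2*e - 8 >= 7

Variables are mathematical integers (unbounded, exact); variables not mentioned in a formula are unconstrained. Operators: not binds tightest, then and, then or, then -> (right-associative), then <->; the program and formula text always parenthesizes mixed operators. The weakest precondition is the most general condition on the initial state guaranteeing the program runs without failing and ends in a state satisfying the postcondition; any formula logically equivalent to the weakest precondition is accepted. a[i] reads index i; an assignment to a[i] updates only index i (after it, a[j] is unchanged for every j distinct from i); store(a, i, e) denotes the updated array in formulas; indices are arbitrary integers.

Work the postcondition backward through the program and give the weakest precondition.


Working backward. After the program, the postcondition t > -1 or 2*e - 8 >= 7 must hold; in canonical form it is t > -1 or 2*e >= 15.
Before e := t + 3*mem[e + 2] - 4: t > -1 or 6*mem[e + 2] + 2*t >= 23
Then branch requires t > -1 or 6*mem[e + 2] + 2*t >= 23; else branch requires t > -1 or 6*mem[e + 2] + 2*t >= 23.
Before the if: (a[t] != c -> (t > -1 or 6*mem[e + 2] + 2*t >= 23)) and ((not (a[t] != c)) -> (t > -1 or 6*mem[e + 2] + 2*t >= 23))
Answer: WP = (a[t] != c -> (t > -1 or 6*mem[e + 2] + 2*t >= 23)) and ((not (a[t] != c)) -> (t > -1 or 6*mem[e + 2] + 2*t >= 23))


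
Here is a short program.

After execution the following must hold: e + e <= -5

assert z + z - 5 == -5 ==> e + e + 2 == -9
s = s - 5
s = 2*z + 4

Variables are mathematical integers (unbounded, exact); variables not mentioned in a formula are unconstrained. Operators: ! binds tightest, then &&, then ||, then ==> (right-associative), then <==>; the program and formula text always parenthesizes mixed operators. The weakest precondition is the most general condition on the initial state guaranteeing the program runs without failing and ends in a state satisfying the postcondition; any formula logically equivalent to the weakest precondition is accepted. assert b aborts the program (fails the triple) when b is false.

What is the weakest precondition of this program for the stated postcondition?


Working backward. After the program, the postcondition e + e <= -5 must hold; in canonical form it is 2*e <= -5.
Before s := 2*z + 4: 2*e <= -5
Before s := s - 5: 2*e <= -5
Before assert z + z - 5 == -5 ==> e + e + 2 == -9: (2*z == 0 ==> 2*e == -11) && 2*e <= -5
Answer: WP = (2*z == 0 ==> 2*e == -11) && 2*e <= -5


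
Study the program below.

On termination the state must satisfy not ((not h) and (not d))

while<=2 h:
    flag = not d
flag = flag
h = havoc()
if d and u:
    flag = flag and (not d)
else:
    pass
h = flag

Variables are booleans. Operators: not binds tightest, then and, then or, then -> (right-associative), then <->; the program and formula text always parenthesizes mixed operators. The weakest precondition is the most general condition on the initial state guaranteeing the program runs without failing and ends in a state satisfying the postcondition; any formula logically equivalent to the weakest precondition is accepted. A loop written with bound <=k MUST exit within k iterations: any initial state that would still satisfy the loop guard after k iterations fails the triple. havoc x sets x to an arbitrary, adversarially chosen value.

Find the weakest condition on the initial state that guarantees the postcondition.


Working backward. After the program, not ((not h) and (not d)) must hold.
Before h := flag: not ((not flag) and (not d))
Then branch requires not ((not (flag and (not d))) and (not d)); else branch requires not ((not flag) and (not d)).
Before the if: ((d and u) -> (not ((not (flag and (not d))) and (not d)))) and ((not (d and u)) -> (not ((not flag) and (not d))))
Before havoc h: ((d and u) -> (not ((not (flag and (not d))) and (not d)))) and ((not (d and u)) -> (not ((not flag) and (not d))))
Before flag := flag: ((d and u) -> (not ((not (flag and (not d))) and (not d)))) and ((not (d and u)) -> (not ((not flag) and (not d))))
Before the loop (bound <=2), unroll the exhaustion recursion (WP_0 = exit-now case; WP_j = one more guarded iteration, up to j = 2):
  WP_0: (not h) and ((d and u) -> (not ((not (flag and (not d))) and (not d)))) and ((not (d and u)) -> (not ((not flag) and (not d))))
  WP_1: (h -> (not h)) and ((not h) -> (((d and u) -> (not ((not (flag and (not d))) and (not d)))) and ((not (d and u)) -> (not ((not flag) and (not d))))))
  WP_2: (h -> (h -> (not h))) and ((not h) -> (((d and u) -> (not ((not (flag and (not d))) and (not d)))) and ((not (d and u)) -> (not ((not flag) and (not d))))))
So before the loop: (h -> (h -> (not h))) and ((not h) -> (((d and u) -> (not ((not (flag and (not d))) and (not d)))) and ((not (d and u)) -> (not ((not flag) and (not d))))))
Answer: WP = (h -> (h -> (not h))) and ((not h) -> (((d and u) -> (not ((not (flag and (not d))) and (not d)))) and ((not (d and u)) -> (not ((not flag) and (not d))))))


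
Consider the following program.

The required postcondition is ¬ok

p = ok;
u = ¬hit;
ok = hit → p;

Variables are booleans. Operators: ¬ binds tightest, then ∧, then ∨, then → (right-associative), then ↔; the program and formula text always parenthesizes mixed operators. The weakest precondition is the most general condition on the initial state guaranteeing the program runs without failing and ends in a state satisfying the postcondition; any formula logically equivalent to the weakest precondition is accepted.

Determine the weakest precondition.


Working backward. After the program, ¬ok must hold.
Before ok := hit → p: ¬(hit → p)
Before u := ¬hit: ¬(hit → p)
Before p := ok: ¬(hit → ok)
Answer: WP = ¬(hit → ok)


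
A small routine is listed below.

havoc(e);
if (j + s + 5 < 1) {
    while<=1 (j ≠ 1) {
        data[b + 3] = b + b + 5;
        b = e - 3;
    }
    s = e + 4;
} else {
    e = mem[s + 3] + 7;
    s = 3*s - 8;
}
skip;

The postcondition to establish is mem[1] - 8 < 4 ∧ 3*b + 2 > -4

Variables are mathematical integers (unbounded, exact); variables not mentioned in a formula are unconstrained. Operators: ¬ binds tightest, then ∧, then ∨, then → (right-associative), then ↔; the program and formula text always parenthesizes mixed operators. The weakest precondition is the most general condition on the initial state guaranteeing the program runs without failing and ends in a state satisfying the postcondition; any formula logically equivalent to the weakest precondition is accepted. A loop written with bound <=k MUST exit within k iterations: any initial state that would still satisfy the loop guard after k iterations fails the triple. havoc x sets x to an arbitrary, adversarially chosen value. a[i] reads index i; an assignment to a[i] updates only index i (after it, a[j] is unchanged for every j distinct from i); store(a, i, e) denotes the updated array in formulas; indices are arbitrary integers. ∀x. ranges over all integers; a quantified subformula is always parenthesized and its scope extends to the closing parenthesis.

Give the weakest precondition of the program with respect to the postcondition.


Working backward. After the program, the postcondition mem[1] - 8 < 4 ∧ 3*b + 2 > -4 must hold; in canonical form it is mem[1] < 12 ∧ 3*b > -6.
Before skip: mem[1] < 12 ∧ 3*b > -6
Then branch requires (j ≠ 1 → ((¬(j ≠ 1)) ∧ mem[1] < 12 ∧ 3*e > 3)) ∧ ((¬(j ≠ 1)) → (mem[1] < 12 ∧ 3*b > -6)); else branch requires mem[1] < 12 ∧ 3*b > -6.
Before the if: (j + s < -4 → ((j ≠ 1 → ((¬(j ≠ 1)) ∧ mem[1] < 12 ∧ 3*e > 3)) ∧ ((¬(j ≠ 1)) → (mem[1] < 12 ∧ 3*b > -6)))) ∧ ((¬(j + s < -4)) → (mem[1] < 12 ∧ 3*b > -6))
Before havoc e: ∀e_1. ((j + s < -4 → ((j ≠ 1 → ((¬(j ≠ 1)) ∧ mem[1] < 12 ∧ 3*e_1 > 3)) ∧ ((¬(j ≠ 1)) → (mem[1] < 12 ∧ 3*b > -6)))) ∧ ((¬(j + s < -4)) → (mem[1] < 12 ∧ 3*b > -6)))
Answer: WP = ∀e_1. ((j + s < -4 → ((j ≠ 1 → ((¬(j ≠ 1)) ∧ mem[1] < 12 ∧ 3*e_1 > 3)) ∧ ((¬(j ≠ 1)) → (mem[1] < 12 ∧ 3*b > -6)))) ∧ ((¬(j + s < -4)) → (mem[1] < 12 ∧ 3*b > -6)))


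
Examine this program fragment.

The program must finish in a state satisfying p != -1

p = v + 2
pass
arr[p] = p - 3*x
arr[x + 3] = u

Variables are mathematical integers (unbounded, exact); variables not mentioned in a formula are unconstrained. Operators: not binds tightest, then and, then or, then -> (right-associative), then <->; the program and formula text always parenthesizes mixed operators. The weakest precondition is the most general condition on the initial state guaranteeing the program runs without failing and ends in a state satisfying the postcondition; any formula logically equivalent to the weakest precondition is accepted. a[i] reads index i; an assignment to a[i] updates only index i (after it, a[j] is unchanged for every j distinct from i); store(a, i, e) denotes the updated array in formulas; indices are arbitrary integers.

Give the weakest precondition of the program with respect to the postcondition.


Working backward. After the program, p != -1 must hold.
Before arr[x + 3] := u: p != -1
Before arr[p] := p - 3*x: p != -1
Before skip: p != -1
Before p := v + 2: v != -3
Answer: WP = v != -3


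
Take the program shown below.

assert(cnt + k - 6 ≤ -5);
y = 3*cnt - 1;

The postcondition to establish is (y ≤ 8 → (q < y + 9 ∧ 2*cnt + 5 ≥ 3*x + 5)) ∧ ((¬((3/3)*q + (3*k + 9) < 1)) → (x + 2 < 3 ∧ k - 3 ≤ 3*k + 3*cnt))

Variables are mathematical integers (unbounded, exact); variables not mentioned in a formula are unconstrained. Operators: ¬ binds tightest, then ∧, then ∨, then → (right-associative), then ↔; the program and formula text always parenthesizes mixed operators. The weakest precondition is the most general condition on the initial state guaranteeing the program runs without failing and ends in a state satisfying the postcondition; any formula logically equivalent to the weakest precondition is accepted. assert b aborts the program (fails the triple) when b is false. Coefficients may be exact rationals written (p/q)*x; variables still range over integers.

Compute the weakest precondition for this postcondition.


Working backward. After the program, the postcondition (y ≤ 8 → (q < y + 9 ∧ 2*cnt + 5 ≥ 3*x + 5)) ∧ ((¬((3/3)*q + (3*k + 9) < 1)) → (x + 2 < 3 ∧ k - 3 ≤ 3*k + 3*cnt)) must hold; in canonical form it is (y ≤ 8 → (q < y + 9 ∧ 2*cnt ≥ 3*x)) ∧ ((¬(3*k + q < -8)) → (x < 1 ∧ 3*cnt + 2*k ≥ -3)).
Before y := 3*cnt - 1: (3*cnt ≤ 9 → (q < 3*cnt + 8 ∧ 2*cnt ≥ 3*x)) ∧ ((¬(3*k + q < -8)) → (x < 1 ∧ 3*cnt + 2*k ≥ -3))
Before assert cnt + k - 6 ≤ -5: cnt + k ≤ 1 ∧ (3*cnt ≤ 9 → (q < 3*cnt + 8 ∧ 2*cnt ≥ 3*x)) ∧ ((¬(3*k + q < -8)) → (x < 1 ∧ 3*cnt + 2*k ≥ -3))
Answer: WP = cnt + k ≤ 1 ∧ (3*cnt ≤ 9 → (q < 3*cnt + 8 ∧ 2*cnt ≥ 3*x)) ∧ ((¬(3*k + q < -8)) → (x < 1 ∧ 3*cnt + 2*k ≥ -3))


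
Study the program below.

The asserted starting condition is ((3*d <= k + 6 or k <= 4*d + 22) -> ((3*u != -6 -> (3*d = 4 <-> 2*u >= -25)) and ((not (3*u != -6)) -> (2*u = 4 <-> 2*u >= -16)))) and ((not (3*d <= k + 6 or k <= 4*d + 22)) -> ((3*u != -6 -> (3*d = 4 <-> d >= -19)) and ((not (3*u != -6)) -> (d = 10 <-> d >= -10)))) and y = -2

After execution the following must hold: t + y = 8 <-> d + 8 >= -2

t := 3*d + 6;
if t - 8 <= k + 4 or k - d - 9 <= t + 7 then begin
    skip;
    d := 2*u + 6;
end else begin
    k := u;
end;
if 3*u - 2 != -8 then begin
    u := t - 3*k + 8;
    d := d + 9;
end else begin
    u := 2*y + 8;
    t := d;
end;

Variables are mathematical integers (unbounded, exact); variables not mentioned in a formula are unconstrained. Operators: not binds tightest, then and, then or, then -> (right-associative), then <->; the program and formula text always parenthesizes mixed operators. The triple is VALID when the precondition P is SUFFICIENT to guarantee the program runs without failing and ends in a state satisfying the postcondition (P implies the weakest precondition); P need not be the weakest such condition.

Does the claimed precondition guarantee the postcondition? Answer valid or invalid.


Working backward. After the program, the postcondition t + y = 8 <-> d + 8 >= -2 must hold; in canonical form it is t + y = 8 <-> d >= -10.
Then branch requires t + y = 8 <-> d >= -19; else branch requires d + y = 8 <-> d >= -10.
Before the if: (3*u != -6 -> (t + y = 8 <-> d >= -19)) and ((not (3*u != -6)) -> (d + y = 8 <-> d >= -10))
Then branch requires (3*u != -6 -> (t + y = 8 <-> 2*u >= -25)) and ((not (3*u != -6)) -> (2*u + y = 2 <-> 2*u >= -16)); else branch requires (3*u != -6 -> (t + y = 8 <-> d >= -19)) and ((not (3*u != -6)) -> (d + y = 8 <-> d >= -10)).
Before the if: ((t <= k + 12 or k <= d + t + 16) -> ((3*u != -6 -> (t + y = 8 <-> 2*u >= -25)) and ((not (3*u != -6)) -> (2*u + y = 2 <-> 2*u >= -16)))) and ((not (t <= k + 12 or k <= d + t + 16)) -> ((3*u != -6 -> (t + y = 8 <-> d >= -19)) and ((not (3*u != -6)) -> (d + y = 8 <-> d >= -10))))
Before t := 3*d + 6: ((3*d <= k + 6 or k <= 4*d + 22) -> ((3*u != -6 -> (3*d + y = 2 <-> 2*u >= -25)) and ((not (3*u != -6)) -> (2*u + y = 2 <-> 2*u >= -16)))) and ((not (3*d <= k + 6 or k <= 4*d + 22)) -> ((3*u != -6 -> (3*d + y = 2 <-> d >= -19)) and ((not (3*u != -6)) -> (d + y = 8 <-> d >= -10))))
The weakest precondition is ((3*d <= k + 6 or k <= 4*d + 22) -> ((3*u != -6 -> (3*d + y = 2 <-> 2*u >= -25)) and ((not (3*u != -6)) -> (2*u + y = 2 <-> 2*u >= -16)))) and ((not (3*d <= k + 6 or k <= 4*d + 22)) -> ((3*u != -6 -> (3*d + y = 2 <-> d >= -19)) and ((not (3*u != -6)) -> (d + y = 8 <-> d >= -10)))).
Check whether ((3*d <= k + 6 or k <= 4*d + 22) -> ((3*u != -6 -> (3*d = 4 <-> 2*u >= -25)) and ((not (3*u != -6)) -> (2*u = 4 <-> 2*u >= -16)))) and ((not (3*d <= k + 6 or k <= 4*d + 22)) -> ((3*u != -6 -> (3*d = 4 <-> d >= -19)) and ((not (3*u != -6)) -> (d = 10 <-> d >= -10)))) and y = -2 implies it.
Every state satisfying the precondition satisfies the weakest precondition: the implication holds.
Answer: valid


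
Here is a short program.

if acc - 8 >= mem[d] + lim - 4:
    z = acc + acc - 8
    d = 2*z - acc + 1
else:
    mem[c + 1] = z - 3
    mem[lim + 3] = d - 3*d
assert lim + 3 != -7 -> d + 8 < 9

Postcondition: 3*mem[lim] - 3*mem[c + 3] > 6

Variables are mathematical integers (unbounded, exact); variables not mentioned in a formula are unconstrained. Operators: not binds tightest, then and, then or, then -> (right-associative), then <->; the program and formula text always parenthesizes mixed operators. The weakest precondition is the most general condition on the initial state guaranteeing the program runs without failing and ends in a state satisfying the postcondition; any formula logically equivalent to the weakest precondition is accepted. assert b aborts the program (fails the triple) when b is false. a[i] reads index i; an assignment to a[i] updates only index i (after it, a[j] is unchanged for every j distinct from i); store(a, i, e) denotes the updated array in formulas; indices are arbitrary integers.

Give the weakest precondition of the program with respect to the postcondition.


Working backward. After the program, the postcondition 3*mem[lim] - 3*mem[c + 3] > 6 must hold; in canonical form it is 3*mem[lim] > 3*mem[c + 3] + 6.
Before assert lim + 3 != -7 -> d + 8 < 9: (lim != -10 -> d < 1) and 3*mem[lim] > 3*mem[c + 3] + 6
Then branch requires (lim != -10 -> 3*acc < 16) and 3*mem[lim] > 3*mem[c + 3] + 6; else branch requires (lim != -10 -> d < 1) and 3*store(store(mem, c + 1, z - 3), lim + 3, -2*d)[lim] > 3*store(store(mem, c + 1, z - 3), lim + 3, -2*d)[c + 3] + 6.
Before the if: (acc >= mem[d] + lim + 4 -> ((lim != -10 -> 3*acc < 16) and 3*mem[lim] > 3*mem[c + 3] + 6)) and ((not (acc >= mem[d] + lim + 4)) -> ((lim != -10 -> d < 1) and 3*store(store(mem, c + 1, z - 3), lim + 3, -2*d)[lim] > 3*store(store(mem, c + 1, z - 3), lim + 3, -2*d)[c + 3] + 6))
Answer: WP = (acc >= mem[d] + lim + 4 -> ((lim != -10 -> 3*acc < 16) and 3*mem[lim] > 3*mem[c + 3] + 6)) and ((not (acc >= mem[d] + lim + 4)) -> ((lim != -10 -> d < 1) and 3*store(store(mem, c + 1, z - 3), lim + 3, -2*d)[lim] > 3*store(store(mem, c + 1, z - 3), lim + 3, -2*d)[c + 3] + 6))


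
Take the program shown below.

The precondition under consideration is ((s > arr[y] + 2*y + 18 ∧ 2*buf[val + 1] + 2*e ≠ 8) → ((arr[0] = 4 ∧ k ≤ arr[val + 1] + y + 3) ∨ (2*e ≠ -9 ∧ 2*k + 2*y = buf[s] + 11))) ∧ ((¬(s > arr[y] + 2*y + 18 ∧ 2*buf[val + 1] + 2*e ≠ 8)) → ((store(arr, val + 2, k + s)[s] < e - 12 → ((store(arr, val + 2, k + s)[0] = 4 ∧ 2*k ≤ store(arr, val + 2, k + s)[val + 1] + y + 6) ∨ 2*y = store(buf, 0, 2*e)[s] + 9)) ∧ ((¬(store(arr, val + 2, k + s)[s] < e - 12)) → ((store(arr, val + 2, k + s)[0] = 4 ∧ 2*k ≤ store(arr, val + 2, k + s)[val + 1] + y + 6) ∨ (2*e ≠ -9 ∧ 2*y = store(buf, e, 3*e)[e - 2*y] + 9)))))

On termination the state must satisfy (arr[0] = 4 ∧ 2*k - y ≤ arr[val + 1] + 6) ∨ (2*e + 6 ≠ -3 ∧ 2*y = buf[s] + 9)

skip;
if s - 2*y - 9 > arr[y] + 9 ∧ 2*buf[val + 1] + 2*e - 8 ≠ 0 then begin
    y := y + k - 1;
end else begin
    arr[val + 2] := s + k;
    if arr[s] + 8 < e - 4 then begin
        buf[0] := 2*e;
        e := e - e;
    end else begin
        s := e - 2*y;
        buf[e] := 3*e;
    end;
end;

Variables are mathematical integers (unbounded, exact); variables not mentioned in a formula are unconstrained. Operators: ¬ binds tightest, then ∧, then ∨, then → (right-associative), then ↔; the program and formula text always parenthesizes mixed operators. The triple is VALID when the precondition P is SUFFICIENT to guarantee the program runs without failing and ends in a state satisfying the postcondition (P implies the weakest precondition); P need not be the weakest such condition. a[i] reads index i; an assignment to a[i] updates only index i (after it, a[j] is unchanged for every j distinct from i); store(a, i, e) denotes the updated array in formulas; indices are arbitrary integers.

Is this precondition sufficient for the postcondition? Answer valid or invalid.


Working backward. After the program, the postcondition (arr[0] = 4 ∧ 2*k - y ≤ arr[val + 1] + 6) ∨ (2*e + 6 ≠ -3 ∧ 2*y = buf[s] + 9) must hold; in canonical form it is (arr[0] = 4 ∧ 2*k ≤ arr[val + 1] + y + 6) ∨ (2*e ≠ -9 ∧ 2*y = buf[s] + 9).
Then branch requires (arr[0] = 4 ∧ k ≤ arr[val + 1] + y + 5) ∨ (2*e ≠ -9 ∧ 2*k + 2*y = buf[s] + 11); else branch requires (store(arr, val + 2, k + s)[s] < e - 12 → ((store(arr, val + 2, k + s)[0] = 4 ∧ 2*k ≤ store(arr, val + 2, k + s)[val + 1] + y + 6) ∨ 2*y = store(buf, 0, 2*e)[s] + 9)) ∧ ((¬(store(arr, val + 2, k + s)[s] < e - 12)) → ((store(arr, val + 2, k + s)[0] = 4 ∧ 2*k ≤ store(arr, val + 2, k + s)[val + 1] + y + 6) ∨ (2*e ≠ -9 ∧ 2*y = store(buf, e, 3*e)[e - 2*y] + 9))).
Before the if: ((s > arr[y] + 2*y + 18 ∧ 2*buf[val + 1] + 2*e ≠ 8) → ((arr[0] = 4 ∧ k ≤ arr[val + 1] + y + 5) ∨ (2*e ≠ -9 ∧ 2*k + 2*y = buf[s] + 11))) ∧ ((¬(s > arr[y] + 2*y + 18 ∧ 2*buf[val + 1] + 2*e ≠ 8)) → ((store(arr, val + 2, k + s)[s] < e - 12 → ((store(arr, val + 2, k + s)[0] = 4 ∧ 2*k ≤ store(arr, val + 2, k + s)[val + 1] + y + 6) ∨ 2*y = store(buf, 0, 2*e)[s] + 9)) ∧ ((¬(store(arr, val + 2, k + s)[s] < e - 12)) → ((store(arr, val + 2, k + s)[0] = 4 ∧ 2*k ≤ store(arr, val + 2, k + s)[val + 1] + y + 6) ∨ (2*e ≠ -9 ∧ 2*y = store(buf, e, 3*e)[e - 2*y] + 9)))))
Before skip: ((s > arr[y] + 2*y + 18 ∧ 2*buf[val + 1] + 2*e ≠ 8) → ((arr[0] = 4 ∧ k ≤ arr[val + 1] + y + 5) ∨ (2*e ≠ -9 ∧ 2*k + 2*y = buf[s] + 11))) ∧ ((¬(s > arr[y] + 2*y + 18 ∧ 2*buf[val + 1] + 2*e ≠ 8)) → ((store(arr, val + 2, k + s)[s] < e - 12 → ((store(arr, val + 2, k + s)[0] = 4 ∧ 2*k ≤ store(arr, val + 2, k + s)[val + 1] + y + 6) ∨ 2*y = store(buf, 0, 2*e)[s] + 9)) ∧ ((¬(store(arr, val + 2, k + s)[s] < e - 12)) → ((store(arr, val + 2, k + s)[0] = 4 ∧ 2*k ≤ store(arr, val + 2, k + s)[val + 1] + y + 6) ∨ (2*e ≠ -9 ∧ 2*y = store(buf, e, 3*e)[e - 2*y] + 9)))))
The weakest precondition is ((s > arr[y] + 2*y + 18 ∧ 2*buf[val + 1] + 2*e ≠ 8) → ((arr[0] = 4 ∧ k ≤ arr[val + 1] + y + 5) ∨ (2*e ≠ -9 ∧ 2*k + 2*y = buf[s] + 11))) ∧ ((¬(s > arr[y] + 2*y + 18 ∧ 2*buf[val + 1] + 2*e ≠ 8)) → ((store(arr, val + 2, k + s)[s] < e - 12 → ((store(arr, val + 2, k + s)[0] = 4 ∧ 2*k ≤ store(arr, val + 2, k + s)[val + 1] + y + 6) ∨ 2*y = store(buf, 0, 2*e)[s] + 9)) ∧ ((¬(store(arr, val + 2, k + s)[s] < e - 12)) → ((store(arr, val + 2, k + s)[0] = 4 ∧ 2*k ≤ store(arr, val + 2, k + s)[val + 1] + y + 6) ∨ (2*e ≠ -9 ∧ 2*y = store(buf, e, 3*e)[e - 2*y] + 9))))).
Check whether ((s > arr[y] + 2*y + 18 ∧ 2*buf[val + 1] + 2*e ≠ 8) → ((arr[0] = 4 ∧ k ≤ arr[val + 1] + y + 3) ∨ (2*e ≠ -9 ∧ 2*k + 2*y = buf[s] + 11))) ∧ ((¬(s > arr[y] + 2*y + 18 ∧ 2*buf[val + 1] + 2*e ≠ 8)) → ((store(arr, val + 2, k + s)[s] < e - 12 → ((store(arr, val + 2, k + s)[0] = 4 ∧ 2*k ≤ store(arr, val + 2, k + s)[val + 1] + y + 6) ∨ 2*y = store(buf, 0, 2*e)[s] + 9)) ∧ ((¬(store(arr, val + 2, k + s)[s] < e - 12)) → ((store(arr, val + 2, k + s)[0] = 4 ∧ 2*k ≤ store(arr, val + 2, k + s)[val + 1] + y + 6) ∨ (2*e ≠ -9 ∧ 2*y = store(buf, e, 3*e)[e - 2*y] + 9))))) implies it.
Every state satisfying the precondition satisfies the weakest precondition: the implication holds.
Answer: valid


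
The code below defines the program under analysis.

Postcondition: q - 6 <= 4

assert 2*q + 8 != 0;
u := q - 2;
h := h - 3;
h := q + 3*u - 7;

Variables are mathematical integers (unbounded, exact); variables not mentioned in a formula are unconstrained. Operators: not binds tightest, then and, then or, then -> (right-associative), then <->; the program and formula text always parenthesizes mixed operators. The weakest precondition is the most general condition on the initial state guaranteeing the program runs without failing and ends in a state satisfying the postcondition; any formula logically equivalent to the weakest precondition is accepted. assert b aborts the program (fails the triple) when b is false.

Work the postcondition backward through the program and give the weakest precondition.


Working backward. After the program, the postcondition q - 6 <= 4 must hold; in canonical form it is q <= 10.
Before h := q + 3*u - 7: q <= 10
Before h := h - 3: q <= 10
Before u := q - 2: q <= 10
Before assert 2*q + 8 != 0: 2*q != -8 and q <= 10
Answer: WP = 2*q != -8 and q <= 10


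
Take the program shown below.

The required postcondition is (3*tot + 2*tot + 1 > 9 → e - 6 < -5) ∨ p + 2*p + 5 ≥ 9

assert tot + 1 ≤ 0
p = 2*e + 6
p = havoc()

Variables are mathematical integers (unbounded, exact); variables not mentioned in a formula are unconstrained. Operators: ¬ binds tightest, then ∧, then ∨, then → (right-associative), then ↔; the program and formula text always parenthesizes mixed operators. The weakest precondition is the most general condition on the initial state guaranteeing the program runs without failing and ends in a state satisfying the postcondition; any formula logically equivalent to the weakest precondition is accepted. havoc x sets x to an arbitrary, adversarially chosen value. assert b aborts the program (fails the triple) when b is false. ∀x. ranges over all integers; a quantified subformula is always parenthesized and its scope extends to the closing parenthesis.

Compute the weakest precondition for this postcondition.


Working backward. After the program, the postcondition (3*tot + 2*tot + 1 > 9 → e - 6 < -5) ∨ p + 2*p + 5 ≥ 9 must hold; in canonical form it is (5*tot > 8 → e < 1) ∨ 3*p ≥ 4.
Before havoc p: ∀p_1. ((5*tot > 8 → e < 1) ∨ 3*p_1 ≥ 4)
Before p := 2*e + 6: ∀p_1. ((5*tot > 8 → e < 1) ∨ 3*p_1 ≥ 4)
Before assert tot + 1 ≤ 0: tot ≤ -1 ∧ (∀p_1. ((5*tot > 8 → e < 1) ∨ 3*p_1 ≥ 4))
Answer: WP = tot ≤ -1 ∧ (∀p_1. ((5*tot > 8 → e < 1) ∨ 3*p_1 ≥ 4))


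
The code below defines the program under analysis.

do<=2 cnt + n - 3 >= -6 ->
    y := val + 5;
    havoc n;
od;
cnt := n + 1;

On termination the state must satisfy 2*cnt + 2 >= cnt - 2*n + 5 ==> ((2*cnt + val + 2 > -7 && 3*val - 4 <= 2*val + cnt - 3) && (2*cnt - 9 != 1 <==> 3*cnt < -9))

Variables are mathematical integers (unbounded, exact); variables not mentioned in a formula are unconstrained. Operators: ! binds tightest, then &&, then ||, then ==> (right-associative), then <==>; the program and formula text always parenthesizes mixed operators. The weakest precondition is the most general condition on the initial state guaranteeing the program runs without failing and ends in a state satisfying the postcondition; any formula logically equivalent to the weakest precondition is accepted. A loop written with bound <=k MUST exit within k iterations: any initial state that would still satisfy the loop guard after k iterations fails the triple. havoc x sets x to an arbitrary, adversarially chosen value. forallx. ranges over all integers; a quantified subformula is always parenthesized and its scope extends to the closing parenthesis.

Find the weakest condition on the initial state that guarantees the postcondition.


Working backward. After the program, the postcondition 2*cnt + 2 >= cnt - 2*n + 5 ==> ((2*cnt + val + 2 > -7 && 3*val - 4 <= 2*val + cnt - 3) && (2*cnt - 9 != 1 <==> 3*cnt < -9)) must hold; in canonical form it is cnt + 2*n >= 3 ==> (2*cnt + val > -9 && val <= cnt + 1 && (2*cnt != 10 <==> 3*cnt < -9)).
Before cnt := n + 1: 3*n >= 2 ==> (2*n + val > -11 && val <= n + 2 && (2*n != 8 <==> 3*n < -12))
Before the loop (bound <=2), unroll the exhaustion recursion (WP_0 = exit-now case; WP_j = one more guarded iteration, up to j = 2):
  WP_0: (!(cnt + n >= -3)) && (3*n >= 2 ==> (2*n + val > -11 && val <= n + 2 && (2*n != 8 <==> 3*n < -12)))
  WP_1: (cnt + n >= -3 ==> (forall n_1. ((!(cnt + n_1 >= -3)) && (3*n_1 >= 2 ==> (2*n_1 + val > -11 && val <= n_1 + 2 && (2*n_1 != 8 <==> 3*n_1 < -12)))))) && ((!(cnt + n >= -3)) ==> (3*n >= 2 ==> (2*n + val > -11 && val <= n + 2 && (2*n != 8 <==> 3*n < -12))))
  WP_2: (cnt + n >= -3 ==> (forall n_2. ((cnt + n_2 >= -3 ==> (forall n_1. ((!(cnt + n_1 >= -3)) && (3*n_1 >= 2 ==> (2*n_1 + val > -11 && val <= n_1 + 2 && (2*n_1 != 8 <==> 3*n_1 < -12)))))) && ((!(cnt + n_2 >= -3)) ==> (3*n_2 >= 2 ==> (2*n_2 + val > -11 && val <= n_2 + 2 && (2*n_2 != 8 <==> 3*n_2 < -12))))))) && ((!(cnt + n >= -3)) ==> (3*n >= 2 ==> (2*n + val > -11 && val <= n + 2 && (2*n != 8 <==> 3*n < -12))))
So before the loop: (cnt + n >= -3 ==> (forall n_2. ((cnt + n_2 >= -3 ==> (forall n_1. ((!(cnt + n_1 >= -3)) && (3*n_1 >= 2 ==> (2*n_1 + val > -11 && val <= n_1 + 2 && (2*n_1 != 8 <==> 3*n_1 < -12)))))) && ((!(cnt + n_2 >= -3)) ==> (3*n_2 >= 2 ==> (2*n_2 + val > -11 && val <= n_2 + 2 && (2*n_2 != 8 <==> 3*n_2 < -12))))))) && ((!(cnt + n >= -3)) ==> (3*n >= 2 ==> (2*n + val > -11 && val <= n + 2 && (2*n != 8 <==> 3*n < -12))))
Answer: WP = (cnt + n >= -3 ==> (forall n_2. ((cnt + n_2 >= -3 ==> (forall n_1. ((!(cnt + n_1 >= -3)) && (3*n_1 >= 2 ==> (2*n_1 + val > -11 && val <= n_1 + 2 && (2*n_1 != 8 <==> 3*n_1 < -12)))))) && ((!(cnt + n_2 >= -3)) ==> (3*n_2 >= 2 ==> (2*n_2 + val > -11 && val <= n_2 + 2 && (2*n_2 != 8 <==> 3*n_2 < -12))))))) && ((!(cnt + n >= -3)) ==> (3*n >= 2 ==> (2*n + val > -11 && val <= n + 2 && (2*n != 8 <==> 3*n < -12))))


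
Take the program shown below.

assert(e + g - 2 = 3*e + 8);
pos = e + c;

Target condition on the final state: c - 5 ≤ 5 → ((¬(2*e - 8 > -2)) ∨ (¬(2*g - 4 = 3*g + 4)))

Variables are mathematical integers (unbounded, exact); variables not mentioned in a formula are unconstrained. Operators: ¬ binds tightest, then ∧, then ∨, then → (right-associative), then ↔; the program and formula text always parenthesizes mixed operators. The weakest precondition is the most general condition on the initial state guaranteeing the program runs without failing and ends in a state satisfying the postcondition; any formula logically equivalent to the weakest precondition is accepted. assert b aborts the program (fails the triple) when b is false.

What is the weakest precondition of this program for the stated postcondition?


Working backward. After the program, the postcondition c - 5 ≤ 5 → ((¬(2*e - 8 > -2)) ∨ (¬(2*g - 4 = 3*g + 4))) must hold; in canonical form it is c ≤ 10 → ((¬(2*e > 6)) ∨ (¬(g = -8))).
Before pos := e + c: c ≤ 10 → ((¬(2*e > 6)) ∨ (¬(g = -8)))
Before assert e + g - 2 = 3*e + 8: g = 2*e + 10 ∧ (c ≤ 10 → ((¬(2*e > 6)) ∨ (¬(g = -8))))
Answer: WP = g = 2*e + 10 ∧ (c ≤ 10 → ((¬(2*e > 6)) ∨ (¬(g = -8))))


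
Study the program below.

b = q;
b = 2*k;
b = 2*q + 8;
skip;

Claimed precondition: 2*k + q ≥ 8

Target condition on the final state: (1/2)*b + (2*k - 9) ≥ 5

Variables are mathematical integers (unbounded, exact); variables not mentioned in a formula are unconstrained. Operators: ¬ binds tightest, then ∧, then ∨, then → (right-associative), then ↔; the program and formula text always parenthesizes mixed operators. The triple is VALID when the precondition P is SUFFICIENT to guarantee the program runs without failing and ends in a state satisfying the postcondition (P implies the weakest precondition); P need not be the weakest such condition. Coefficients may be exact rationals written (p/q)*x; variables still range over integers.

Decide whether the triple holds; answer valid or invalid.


Working backward. After the program, the postcondition (1/2)*b + (2*k - 9) ≥ 5 must hold; in canonical form it is (1/2)*b + 2*k ≥ 14.
Before skip: (1/2)*b + 2*k ≥ 14
Before b := 2*q + 8: 2*k + q ≥ 10
Before b := 2*k: 2*k + q ≥ 10
Before b := q: 2*k + q ≥ 10
The weakest precondition is 2*k + q ≥ 10.
Check whether 2*k + q ≥ 8 implies it.
Countermodel: at the initial state k = 0, q = 8, the precondition holds but the weakest precondition fails.
Answer: invalid


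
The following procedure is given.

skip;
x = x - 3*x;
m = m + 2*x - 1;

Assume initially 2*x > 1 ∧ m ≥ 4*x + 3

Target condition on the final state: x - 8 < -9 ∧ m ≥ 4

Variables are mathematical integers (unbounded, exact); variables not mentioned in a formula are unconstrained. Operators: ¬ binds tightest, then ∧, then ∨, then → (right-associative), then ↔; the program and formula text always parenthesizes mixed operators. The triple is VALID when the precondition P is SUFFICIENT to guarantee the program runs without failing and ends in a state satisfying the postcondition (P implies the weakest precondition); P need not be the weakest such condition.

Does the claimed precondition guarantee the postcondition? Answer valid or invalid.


Working backward. After the program, the postcondition x - 8 < -9 ∧ m ≥ 4 must hold; in canonical form it is x < -1 ∧ m ≥ 4.
Before m := m + 2*x - 1: x < -1 ∧ m + 2*x ≥ 5
Before x := x - 3*x: 2*x > 1 ∧ m ≥ 4*x + 5
Before skip: 2*x > 1 ∧ m ≥ 4*x + 5
The weakest precondition is 2*x > 1 ∧ m ≥ 4*x + 5.
Check whether 2*x > 1 ∧ m ≥ 4*x + 3 implies it.
Countermodel: at the initial state m = 7, x = 1, the precondition holds but the weakest precondition fails.
Answer: invalid


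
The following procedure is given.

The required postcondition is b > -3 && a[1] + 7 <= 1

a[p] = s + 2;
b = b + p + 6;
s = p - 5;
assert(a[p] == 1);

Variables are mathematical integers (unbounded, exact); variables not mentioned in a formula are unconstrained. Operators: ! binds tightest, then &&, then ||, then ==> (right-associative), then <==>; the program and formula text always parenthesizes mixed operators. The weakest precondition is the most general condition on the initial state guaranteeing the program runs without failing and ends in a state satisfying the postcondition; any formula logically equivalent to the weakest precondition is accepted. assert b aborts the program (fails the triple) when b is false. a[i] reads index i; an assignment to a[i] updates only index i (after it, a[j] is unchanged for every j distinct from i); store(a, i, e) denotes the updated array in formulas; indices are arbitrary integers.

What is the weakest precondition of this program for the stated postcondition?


Working backward. After the program, the postcondition b > -3 && a[1] + 7 <= 1 must hold; in canonical form it is b > -3 && a[1] <= -6.
Before assert a[p] == 1: a[p] == 1 && b > -3 && a[1] <= -6
Before s := p - 5: a[p] == 1 && b > -3 && a[1] <= -6
Before b := b + p + 6: a[p] == 1 && b + p > -9 && a[1] <= -6
Before a[p] := s + 2: store(a, p, s + 2)[p] == 1 && b + p > -9 && store(a, p, s + 2)[1] <= -6
Answer: WP = store(a, p, s + 2)[p] == 1 && b + p > -9 && store(a, p, s + 2)[1] <= -6


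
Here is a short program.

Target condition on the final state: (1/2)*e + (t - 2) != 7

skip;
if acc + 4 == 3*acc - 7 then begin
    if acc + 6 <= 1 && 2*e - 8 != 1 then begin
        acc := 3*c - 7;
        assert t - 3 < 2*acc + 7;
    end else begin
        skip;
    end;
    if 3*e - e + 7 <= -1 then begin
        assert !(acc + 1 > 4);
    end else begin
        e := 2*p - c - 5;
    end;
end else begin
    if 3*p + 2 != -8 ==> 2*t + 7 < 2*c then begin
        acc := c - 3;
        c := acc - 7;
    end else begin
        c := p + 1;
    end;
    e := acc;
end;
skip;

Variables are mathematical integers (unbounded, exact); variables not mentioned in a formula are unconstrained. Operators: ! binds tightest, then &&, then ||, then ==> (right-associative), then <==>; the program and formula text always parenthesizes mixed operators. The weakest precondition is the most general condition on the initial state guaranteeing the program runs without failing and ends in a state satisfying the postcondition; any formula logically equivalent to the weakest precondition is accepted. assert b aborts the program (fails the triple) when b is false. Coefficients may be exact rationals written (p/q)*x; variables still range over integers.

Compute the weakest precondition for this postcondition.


Working backward. After the program, the postcondition (1/2)*e + (t - 2) != 7 must hold; in canonical form it is (1/2)*e + t != 9.
Before skip: (1/2)*e + t != 9
Then branch requires ((acc <= -5 && 2*e != 9) ==> (t < 6*c - 4 && (2*e <= -8 ==> ((!(3*c > 10)) && (1/2)*e + t != 9)) && ((!(2*e <= -8)) ==> p + t != (1/2)*c + 23/2))) && ((!(acc <= -5 && 2*e != 9)) ==> ((2*e <= -8 ==> ((!(acc > 3)) && (1/2)*e + t != 9)) && ((!(2*e <= -8)) ==> p + t != (1/2)*c + 23/2))); else branch requires ((3*p != -10 ==> 2*t < 2*c - 7) ==> (1/2)*c + t != 21/2) && ((!(3*p != -10 ==> 2*t < 2*c - 7)) ==> (1/2)*acc + t != 9).
Before the if: (2*acc == 11 ==> (((acc <= -5 && 2*e != 9) ==> (t < 6*c - 4 && (2*e <= -8 ==> ((!(3*c > 10)) && (1/2)*e + t != 9)) && ((!(2*e <= -8)) ==> p + t != (1/2)*c + 23/2))) && ((!(acc <= -5 && 2*e != 9)) ==> ((2*e <= -8 ==> ((!(acc > 3)) && (1/2)*e + t != 9)) && ((!(2*e <= -8)) ==> p + t != (1/2)*c + 23/2))))) && ((!(2*acc == 11)) ==> (((3*p != -10 ==> 2*t < 2*c - 7) ==> (1/2)*c + t != 21/2) && ((!(3*p != -10 ==> 2*t < 2*c - 7)) ==> (1/2)*acc + t != 9)))
Before skip: (2*acc == 11 ==> (((acc <= -5 && 2*e != 9) ==> (t < 6*c - 4 && (2*e <= -8 ==> ((!(3*c > 10)) && (1/2)*e + t != 9)) && ((!(2*e <= -8)) ==> p + t != (1/2)*c + 23/2))) && ((!(acc <= -5 && 2*e != 9)) ==> ((2*e <= -8 ==> ((!(acc > 3)) && (1/2)*e + t != 9)) && ((!(2*e <= -8)) ==> p + t != (1/2)*c + 23/2))))) && ((!(2*acc == 11)) ==> (((3*p != -10 ==> 2*t < 2*c - 7) ==> (1/2)*c + t != 21/2) && ((!(3*p != -10 ==> 2*t < 2*c - 7)) ==> (1/2)*acc + t != 9)))
Answer: WP = (2*acc == 11 ==> (((acc <= -5 && 2*e != 9) ==> (t < 6*c - 4 && (2*e <= -8 ==> ((!(3*c > 10)) && (1/2)*e + t != 9)) && ((!(2*e <= -8)) ==> p + t != (1/2)*c + 23/2))) && ((!(acc <= -5 && 2*e != 9)) ==> ((2*e <= -8 ==> ((!(acc > 3)) && (1/2)*e + t != 9)) && ((!(2*e <= -8)) ==> p + t != (1/2)*c + 23/2))))) && ((!(2*acc == 11)) ==> (((3*p != -10 ==> 2*t < 2*c - 7) ==> (1/2)*c + t != 21/2) && ((!(3*p != -10 ==> 2*t < 2*c - 7)) ==> (1/2)*acc + t != 9)))
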